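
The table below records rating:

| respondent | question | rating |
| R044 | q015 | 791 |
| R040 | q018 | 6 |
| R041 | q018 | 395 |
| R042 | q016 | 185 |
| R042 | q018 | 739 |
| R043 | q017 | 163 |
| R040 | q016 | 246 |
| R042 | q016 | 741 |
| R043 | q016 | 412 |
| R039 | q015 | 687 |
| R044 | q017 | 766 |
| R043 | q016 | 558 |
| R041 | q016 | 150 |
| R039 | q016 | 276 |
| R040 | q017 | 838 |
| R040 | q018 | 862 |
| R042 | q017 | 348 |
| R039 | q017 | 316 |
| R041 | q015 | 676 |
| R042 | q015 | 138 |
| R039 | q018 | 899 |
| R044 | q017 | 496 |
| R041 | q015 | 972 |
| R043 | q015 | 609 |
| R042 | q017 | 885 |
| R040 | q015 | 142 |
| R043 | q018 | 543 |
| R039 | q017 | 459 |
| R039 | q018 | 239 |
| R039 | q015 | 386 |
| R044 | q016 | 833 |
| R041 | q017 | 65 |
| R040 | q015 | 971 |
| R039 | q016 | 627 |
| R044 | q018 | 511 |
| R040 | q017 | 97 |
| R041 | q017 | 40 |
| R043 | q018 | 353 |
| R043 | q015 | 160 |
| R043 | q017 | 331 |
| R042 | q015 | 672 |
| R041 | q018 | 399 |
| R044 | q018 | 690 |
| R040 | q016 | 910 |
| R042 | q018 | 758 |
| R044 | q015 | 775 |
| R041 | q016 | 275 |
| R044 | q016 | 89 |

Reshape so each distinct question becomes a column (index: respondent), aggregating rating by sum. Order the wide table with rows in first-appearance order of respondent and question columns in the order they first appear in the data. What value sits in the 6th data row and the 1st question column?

1073

With rows in first-appearance order of respondent, row 6 is respondent=R039. question columns in first-appearance order: q015, q018, q016, q017; column 1 is q015.
Long rows with respondent=R039, question=q015: 687 + 386 = 1073.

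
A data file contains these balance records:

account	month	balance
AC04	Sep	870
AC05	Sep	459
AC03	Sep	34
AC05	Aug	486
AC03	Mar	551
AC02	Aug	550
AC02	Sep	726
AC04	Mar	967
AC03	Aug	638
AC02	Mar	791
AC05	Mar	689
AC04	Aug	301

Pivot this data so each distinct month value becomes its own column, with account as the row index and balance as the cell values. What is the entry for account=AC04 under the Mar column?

967

Wide layout: rows indexed by account, columns are the 3 distinct month values (Sep, Aug, Mar).
Cell (account=AC04, month=Mar) draws from the long row where account=AC04 and month=Mar, which has balance=967.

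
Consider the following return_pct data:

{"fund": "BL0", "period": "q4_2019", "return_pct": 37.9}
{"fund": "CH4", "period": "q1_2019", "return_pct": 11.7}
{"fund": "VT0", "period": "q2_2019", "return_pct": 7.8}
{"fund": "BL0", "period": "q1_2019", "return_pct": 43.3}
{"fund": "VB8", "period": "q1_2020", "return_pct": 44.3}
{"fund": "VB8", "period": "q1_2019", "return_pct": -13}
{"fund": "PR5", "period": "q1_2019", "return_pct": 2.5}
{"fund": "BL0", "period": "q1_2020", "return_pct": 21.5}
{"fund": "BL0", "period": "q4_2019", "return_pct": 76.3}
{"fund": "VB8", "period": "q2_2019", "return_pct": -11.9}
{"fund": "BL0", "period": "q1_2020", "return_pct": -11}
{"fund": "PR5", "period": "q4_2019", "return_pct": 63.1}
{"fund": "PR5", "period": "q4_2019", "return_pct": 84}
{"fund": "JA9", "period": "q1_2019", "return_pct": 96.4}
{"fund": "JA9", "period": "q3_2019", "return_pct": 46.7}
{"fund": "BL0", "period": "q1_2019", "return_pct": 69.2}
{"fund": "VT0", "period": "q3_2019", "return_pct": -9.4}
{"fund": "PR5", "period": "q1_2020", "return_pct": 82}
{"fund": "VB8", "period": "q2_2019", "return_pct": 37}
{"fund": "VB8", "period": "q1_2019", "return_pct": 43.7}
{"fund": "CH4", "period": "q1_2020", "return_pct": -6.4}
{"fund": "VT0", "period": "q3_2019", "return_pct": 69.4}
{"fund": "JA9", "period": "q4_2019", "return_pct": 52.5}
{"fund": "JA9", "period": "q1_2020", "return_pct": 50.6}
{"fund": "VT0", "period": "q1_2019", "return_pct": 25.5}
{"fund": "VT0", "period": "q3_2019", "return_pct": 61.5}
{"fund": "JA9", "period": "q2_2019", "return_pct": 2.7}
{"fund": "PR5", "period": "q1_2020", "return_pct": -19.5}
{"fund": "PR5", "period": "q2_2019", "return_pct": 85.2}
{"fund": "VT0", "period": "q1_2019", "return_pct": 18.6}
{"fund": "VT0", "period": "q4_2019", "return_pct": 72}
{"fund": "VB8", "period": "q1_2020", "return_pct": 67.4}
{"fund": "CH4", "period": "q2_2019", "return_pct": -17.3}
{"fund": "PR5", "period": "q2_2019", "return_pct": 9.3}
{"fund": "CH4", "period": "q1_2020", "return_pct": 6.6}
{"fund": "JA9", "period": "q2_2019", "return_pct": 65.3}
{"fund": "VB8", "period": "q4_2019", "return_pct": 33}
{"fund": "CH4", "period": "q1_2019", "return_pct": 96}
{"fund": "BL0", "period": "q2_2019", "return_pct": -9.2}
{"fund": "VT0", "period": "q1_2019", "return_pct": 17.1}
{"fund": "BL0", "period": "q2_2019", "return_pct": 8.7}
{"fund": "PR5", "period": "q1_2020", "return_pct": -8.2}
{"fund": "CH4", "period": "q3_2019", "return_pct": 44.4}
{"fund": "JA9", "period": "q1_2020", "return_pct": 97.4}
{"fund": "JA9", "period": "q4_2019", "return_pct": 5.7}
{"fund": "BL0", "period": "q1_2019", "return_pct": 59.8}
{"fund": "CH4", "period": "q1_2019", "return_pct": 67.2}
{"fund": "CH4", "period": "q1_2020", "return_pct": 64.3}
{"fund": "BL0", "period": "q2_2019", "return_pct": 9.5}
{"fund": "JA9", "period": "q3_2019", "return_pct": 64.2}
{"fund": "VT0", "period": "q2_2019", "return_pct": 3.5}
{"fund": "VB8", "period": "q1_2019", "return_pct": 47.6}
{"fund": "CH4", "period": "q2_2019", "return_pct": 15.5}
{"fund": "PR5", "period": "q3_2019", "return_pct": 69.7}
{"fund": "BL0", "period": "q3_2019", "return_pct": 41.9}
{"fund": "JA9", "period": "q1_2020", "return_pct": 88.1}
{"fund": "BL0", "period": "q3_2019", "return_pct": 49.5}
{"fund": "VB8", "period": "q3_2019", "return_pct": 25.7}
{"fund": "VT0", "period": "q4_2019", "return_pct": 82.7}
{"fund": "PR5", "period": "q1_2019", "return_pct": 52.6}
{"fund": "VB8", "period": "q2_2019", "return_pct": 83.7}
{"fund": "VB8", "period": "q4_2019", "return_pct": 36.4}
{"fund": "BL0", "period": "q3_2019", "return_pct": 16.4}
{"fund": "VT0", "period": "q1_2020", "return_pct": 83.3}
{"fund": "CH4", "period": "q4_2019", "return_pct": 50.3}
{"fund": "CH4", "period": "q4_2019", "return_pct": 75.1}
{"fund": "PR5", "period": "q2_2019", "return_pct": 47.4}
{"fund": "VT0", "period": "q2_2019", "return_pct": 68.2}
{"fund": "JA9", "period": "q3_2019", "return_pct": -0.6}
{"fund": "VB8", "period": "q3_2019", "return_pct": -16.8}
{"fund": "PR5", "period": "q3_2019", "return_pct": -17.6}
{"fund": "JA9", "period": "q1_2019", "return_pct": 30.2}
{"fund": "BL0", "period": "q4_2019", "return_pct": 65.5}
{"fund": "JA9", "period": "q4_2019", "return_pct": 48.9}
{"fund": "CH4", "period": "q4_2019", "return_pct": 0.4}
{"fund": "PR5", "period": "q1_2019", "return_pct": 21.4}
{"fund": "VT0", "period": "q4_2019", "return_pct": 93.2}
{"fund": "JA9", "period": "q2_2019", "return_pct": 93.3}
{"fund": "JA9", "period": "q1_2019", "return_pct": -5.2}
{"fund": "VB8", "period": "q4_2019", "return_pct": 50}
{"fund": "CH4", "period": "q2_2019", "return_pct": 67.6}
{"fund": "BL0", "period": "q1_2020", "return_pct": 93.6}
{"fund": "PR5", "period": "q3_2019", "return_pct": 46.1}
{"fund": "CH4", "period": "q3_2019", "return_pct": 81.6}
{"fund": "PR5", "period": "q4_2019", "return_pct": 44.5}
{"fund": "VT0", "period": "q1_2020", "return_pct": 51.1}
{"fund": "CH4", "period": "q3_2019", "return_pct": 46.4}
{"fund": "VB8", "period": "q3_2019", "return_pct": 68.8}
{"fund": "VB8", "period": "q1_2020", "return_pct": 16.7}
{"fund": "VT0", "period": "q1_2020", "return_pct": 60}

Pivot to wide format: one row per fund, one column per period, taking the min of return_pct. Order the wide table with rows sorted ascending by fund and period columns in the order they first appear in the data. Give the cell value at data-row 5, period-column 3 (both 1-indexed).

With rows sorted ascending by fund, row 5 is fund=VB8. period columns in first-appearance order: q4_2019, q1_2019, q2_2019, q1_2020, q3_2019; column 3 is q2_2019.
Long rows with fund=VB8, period=q2_2019: min(-11.9, 37, 83.7) = -11.9.

-11.9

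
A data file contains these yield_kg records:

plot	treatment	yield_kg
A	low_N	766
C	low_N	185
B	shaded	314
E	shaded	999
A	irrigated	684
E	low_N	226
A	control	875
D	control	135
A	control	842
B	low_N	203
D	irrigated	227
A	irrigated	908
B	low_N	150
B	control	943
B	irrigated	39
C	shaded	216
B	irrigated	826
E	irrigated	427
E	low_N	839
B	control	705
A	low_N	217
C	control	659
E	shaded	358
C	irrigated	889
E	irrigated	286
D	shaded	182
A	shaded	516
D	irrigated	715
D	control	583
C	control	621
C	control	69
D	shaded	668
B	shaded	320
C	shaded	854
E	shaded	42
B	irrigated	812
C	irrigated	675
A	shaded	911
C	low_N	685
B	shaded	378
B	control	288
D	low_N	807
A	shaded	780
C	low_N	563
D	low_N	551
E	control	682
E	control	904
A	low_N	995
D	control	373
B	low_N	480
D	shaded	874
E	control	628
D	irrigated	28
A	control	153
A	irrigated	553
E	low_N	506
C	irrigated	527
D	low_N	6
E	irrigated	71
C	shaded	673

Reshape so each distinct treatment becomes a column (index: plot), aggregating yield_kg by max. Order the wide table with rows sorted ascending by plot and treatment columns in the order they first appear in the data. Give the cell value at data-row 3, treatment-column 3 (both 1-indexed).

889

With rows sorted ascending by plot, row 3 is plot=C. treatment columns in first-appearance order: low_N, shaded, irrigated, control; column 3 is irrigated.
Long rows with plot=C, treatment=irrigated: max(889, 675, 527) = 889.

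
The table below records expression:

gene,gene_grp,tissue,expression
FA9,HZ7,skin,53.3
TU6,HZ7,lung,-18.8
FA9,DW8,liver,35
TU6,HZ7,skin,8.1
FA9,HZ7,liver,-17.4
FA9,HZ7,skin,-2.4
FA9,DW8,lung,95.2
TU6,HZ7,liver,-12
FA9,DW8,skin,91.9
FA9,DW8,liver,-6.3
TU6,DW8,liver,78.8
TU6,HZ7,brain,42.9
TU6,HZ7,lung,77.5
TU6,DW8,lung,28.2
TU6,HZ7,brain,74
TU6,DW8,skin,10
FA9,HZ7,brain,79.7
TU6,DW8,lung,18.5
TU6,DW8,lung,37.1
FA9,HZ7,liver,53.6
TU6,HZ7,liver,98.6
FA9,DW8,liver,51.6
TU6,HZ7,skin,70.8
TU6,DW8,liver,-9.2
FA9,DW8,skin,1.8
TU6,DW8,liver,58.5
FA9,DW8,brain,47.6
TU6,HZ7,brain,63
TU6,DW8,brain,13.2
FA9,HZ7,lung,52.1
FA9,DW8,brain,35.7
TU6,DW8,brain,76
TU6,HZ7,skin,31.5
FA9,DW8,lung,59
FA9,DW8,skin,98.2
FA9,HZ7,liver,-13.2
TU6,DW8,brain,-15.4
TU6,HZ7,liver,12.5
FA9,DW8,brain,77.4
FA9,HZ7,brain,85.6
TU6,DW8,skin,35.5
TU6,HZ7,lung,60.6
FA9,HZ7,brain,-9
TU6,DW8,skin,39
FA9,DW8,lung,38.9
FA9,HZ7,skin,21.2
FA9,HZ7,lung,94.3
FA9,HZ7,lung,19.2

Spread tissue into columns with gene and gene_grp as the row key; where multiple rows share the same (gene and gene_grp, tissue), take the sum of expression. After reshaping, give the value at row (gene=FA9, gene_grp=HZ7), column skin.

Rows with gene=FA9, gene_grp=HZ7 and tissue=skin: expression values are 53.3, -2.4, 21.2.
53.3 + -2.4 + 21.2 = 72.1.

72.1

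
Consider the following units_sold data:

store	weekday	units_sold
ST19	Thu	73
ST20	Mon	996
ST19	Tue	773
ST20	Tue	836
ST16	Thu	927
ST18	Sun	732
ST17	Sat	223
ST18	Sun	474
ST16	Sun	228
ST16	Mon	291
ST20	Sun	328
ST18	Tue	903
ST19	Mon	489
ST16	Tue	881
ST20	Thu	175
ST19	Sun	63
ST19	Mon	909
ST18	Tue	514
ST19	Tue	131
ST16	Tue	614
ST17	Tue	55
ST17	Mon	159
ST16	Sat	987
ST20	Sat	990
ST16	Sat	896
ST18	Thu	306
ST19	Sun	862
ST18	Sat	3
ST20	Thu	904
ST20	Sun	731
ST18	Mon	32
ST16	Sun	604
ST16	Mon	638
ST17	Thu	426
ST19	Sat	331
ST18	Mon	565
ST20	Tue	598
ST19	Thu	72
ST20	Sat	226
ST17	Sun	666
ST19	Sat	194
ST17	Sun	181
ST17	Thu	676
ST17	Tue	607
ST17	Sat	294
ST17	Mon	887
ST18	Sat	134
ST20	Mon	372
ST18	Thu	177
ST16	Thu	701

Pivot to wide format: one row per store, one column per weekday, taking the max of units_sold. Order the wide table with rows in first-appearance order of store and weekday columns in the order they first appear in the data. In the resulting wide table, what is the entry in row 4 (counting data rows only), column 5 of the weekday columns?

With rows in first-appearance order of store, row 4 is store=ST18. weekday columns in first-appearance order: Thu, Mon, Tue, Sun, Sat; column 5 is Sat.
Long rows with store=ST18, weekday=Sat: max(3, 134) = 134.

134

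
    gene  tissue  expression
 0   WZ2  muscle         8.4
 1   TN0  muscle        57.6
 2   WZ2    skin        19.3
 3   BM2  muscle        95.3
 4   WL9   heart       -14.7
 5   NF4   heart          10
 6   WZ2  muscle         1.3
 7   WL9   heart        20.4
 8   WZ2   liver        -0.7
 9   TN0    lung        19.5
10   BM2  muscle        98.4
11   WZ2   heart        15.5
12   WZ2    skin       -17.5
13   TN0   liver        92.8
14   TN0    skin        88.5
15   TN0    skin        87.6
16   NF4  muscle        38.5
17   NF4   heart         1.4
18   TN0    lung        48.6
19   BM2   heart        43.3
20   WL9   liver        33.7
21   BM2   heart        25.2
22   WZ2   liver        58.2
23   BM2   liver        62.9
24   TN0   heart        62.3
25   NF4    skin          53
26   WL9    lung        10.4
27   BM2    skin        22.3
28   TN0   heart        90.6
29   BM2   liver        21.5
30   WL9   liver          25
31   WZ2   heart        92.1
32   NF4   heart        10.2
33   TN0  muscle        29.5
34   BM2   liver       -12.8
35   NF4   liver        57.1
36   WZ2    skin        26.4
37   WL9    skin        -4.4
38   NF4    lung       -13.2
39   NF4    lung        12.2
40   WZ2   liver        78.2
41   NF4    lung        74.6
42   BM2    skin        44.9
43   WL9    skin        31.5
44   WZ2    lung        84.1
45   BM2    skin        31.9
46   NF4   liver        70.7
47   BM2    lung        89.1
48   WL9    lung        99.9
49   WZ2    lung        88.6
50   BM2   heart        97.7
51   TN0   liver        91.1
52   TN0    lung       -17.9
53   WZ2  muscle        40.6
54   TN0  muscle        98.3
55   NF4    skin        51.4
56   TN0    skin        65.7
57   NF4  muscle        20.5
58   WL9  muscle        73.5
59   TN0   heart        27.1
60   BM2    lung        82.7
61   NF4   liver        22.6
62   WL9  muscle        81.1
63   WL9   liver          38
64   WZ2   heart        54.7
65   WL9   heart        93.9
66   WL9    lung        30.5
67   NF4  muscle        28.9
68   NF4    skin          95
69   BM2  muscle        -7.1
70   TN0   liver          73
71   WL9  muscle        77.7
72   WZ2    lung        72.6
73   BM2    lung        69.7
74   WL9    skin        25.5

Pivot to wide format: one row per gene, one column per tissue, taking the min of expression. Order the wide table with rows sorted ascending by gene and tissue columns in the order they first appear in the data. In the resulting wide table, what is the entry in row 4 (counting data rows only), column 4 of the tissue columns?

With rows sorted ascending by gene, row 4 is gene=WL9. tissue columns in first-appearance order: muscle, skin, heart, liver, lung; column 4 is liver.
Long rows with gene=WL9, tissue=liver: min(33.7, 25, 38) = 25.

25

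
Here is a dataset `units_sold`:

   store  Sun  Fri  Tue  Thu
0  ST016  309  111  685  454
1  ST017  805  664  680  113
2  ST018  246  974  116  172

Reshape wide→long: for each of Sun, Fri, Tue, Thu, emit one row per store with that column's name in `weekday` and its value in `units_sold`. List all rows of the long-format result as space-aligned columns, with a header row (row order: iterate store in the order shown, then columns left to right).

Each (store, column) pair becomes one row: 3 × 4 = 12 rows.
For example, (ST016, Sun) → units_sold=309.

store  weekday  units_sold
ST016  Sun      309       
ST016  Fri      111       
ST016  Tue      685       
ST016  Thu      454       
ST017  Sun      805       
ST017  Fri      664       
ST017  Tue      680       
ST017  Thu      113       
ST018  Sun      246       
ST018  Fri      974       
ST018  Tue      116       
ST018  Thu      172       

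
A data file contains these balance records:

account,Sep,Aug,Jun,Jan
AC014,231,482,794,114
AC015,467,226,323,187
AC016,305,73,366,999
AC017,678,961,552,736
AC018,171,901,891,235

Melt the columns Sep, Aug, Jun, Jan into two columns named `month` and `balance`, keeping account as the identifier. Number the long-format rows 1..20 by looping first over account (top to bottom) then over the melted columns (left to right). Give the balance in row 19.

891

20 rows total (5 × 4). Row 19: index ⌊(19-1)/4⌋ = 4 into account → AC018; (19-1) mod 4 = 2 into the melted columns → Jun.
So row 19 is (AC018, Jun, 891); balance = 891.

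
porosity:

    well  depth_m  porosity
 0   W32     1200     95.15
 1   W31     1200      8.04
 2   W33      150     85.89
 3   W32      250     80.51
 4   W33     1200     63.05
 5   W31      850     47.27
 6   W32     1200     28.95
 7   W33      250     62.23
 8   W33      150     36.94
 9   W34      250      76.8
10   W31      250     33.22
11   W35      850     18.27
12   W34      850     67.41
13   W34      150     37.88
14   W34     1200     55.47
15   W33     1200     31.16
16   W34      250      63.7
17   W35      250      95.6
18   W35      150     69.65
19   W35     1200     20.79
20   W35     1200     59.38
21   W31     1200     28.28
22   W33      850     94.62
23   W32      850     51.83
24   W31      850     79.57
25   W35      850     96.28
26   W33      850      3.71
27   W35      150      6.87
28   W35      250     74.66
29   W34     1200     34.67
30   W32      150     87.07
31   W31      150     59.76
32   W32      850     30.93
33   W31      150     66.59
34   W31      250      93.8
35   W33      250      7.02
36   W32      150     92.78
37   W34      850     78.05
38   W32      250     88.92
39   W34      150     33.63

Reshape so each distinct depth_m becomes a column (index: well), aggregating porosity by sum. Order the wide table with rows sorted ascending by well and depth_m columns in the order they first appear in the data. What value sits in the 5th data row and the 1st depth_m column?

80.17

With rows sorted ascending by well, row 5 is well=W35. depth_m columns in first-appearance order: 1200, 150, 250, 850; column 1 is 1200.
Long rows with well=W35, depth_m=1200: 20.79 + 59.38 = 80.17.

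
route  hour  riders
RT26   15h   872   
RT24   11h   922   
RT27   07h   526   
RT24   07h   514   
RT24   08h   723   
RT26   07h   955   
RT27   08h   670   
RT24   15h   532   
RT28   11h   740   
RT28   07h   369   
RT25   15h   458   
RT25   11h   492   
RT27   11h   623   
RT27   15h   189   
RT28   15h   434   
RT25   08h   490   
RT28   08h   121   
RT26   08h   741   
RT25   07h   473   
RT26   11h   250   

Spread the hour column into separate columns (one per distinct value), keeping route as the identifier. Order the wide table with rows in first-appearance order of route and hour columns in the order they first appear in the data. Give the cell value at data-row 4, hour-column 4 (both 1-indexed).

With rows in first-appearance order of route, row 4 is route=RT28. hour columns in first-appearance order: 15h, 11h, 07h, 08h; column 4 is 08h.
Long rows with route=RT28, hour=08h: riders = 121.

121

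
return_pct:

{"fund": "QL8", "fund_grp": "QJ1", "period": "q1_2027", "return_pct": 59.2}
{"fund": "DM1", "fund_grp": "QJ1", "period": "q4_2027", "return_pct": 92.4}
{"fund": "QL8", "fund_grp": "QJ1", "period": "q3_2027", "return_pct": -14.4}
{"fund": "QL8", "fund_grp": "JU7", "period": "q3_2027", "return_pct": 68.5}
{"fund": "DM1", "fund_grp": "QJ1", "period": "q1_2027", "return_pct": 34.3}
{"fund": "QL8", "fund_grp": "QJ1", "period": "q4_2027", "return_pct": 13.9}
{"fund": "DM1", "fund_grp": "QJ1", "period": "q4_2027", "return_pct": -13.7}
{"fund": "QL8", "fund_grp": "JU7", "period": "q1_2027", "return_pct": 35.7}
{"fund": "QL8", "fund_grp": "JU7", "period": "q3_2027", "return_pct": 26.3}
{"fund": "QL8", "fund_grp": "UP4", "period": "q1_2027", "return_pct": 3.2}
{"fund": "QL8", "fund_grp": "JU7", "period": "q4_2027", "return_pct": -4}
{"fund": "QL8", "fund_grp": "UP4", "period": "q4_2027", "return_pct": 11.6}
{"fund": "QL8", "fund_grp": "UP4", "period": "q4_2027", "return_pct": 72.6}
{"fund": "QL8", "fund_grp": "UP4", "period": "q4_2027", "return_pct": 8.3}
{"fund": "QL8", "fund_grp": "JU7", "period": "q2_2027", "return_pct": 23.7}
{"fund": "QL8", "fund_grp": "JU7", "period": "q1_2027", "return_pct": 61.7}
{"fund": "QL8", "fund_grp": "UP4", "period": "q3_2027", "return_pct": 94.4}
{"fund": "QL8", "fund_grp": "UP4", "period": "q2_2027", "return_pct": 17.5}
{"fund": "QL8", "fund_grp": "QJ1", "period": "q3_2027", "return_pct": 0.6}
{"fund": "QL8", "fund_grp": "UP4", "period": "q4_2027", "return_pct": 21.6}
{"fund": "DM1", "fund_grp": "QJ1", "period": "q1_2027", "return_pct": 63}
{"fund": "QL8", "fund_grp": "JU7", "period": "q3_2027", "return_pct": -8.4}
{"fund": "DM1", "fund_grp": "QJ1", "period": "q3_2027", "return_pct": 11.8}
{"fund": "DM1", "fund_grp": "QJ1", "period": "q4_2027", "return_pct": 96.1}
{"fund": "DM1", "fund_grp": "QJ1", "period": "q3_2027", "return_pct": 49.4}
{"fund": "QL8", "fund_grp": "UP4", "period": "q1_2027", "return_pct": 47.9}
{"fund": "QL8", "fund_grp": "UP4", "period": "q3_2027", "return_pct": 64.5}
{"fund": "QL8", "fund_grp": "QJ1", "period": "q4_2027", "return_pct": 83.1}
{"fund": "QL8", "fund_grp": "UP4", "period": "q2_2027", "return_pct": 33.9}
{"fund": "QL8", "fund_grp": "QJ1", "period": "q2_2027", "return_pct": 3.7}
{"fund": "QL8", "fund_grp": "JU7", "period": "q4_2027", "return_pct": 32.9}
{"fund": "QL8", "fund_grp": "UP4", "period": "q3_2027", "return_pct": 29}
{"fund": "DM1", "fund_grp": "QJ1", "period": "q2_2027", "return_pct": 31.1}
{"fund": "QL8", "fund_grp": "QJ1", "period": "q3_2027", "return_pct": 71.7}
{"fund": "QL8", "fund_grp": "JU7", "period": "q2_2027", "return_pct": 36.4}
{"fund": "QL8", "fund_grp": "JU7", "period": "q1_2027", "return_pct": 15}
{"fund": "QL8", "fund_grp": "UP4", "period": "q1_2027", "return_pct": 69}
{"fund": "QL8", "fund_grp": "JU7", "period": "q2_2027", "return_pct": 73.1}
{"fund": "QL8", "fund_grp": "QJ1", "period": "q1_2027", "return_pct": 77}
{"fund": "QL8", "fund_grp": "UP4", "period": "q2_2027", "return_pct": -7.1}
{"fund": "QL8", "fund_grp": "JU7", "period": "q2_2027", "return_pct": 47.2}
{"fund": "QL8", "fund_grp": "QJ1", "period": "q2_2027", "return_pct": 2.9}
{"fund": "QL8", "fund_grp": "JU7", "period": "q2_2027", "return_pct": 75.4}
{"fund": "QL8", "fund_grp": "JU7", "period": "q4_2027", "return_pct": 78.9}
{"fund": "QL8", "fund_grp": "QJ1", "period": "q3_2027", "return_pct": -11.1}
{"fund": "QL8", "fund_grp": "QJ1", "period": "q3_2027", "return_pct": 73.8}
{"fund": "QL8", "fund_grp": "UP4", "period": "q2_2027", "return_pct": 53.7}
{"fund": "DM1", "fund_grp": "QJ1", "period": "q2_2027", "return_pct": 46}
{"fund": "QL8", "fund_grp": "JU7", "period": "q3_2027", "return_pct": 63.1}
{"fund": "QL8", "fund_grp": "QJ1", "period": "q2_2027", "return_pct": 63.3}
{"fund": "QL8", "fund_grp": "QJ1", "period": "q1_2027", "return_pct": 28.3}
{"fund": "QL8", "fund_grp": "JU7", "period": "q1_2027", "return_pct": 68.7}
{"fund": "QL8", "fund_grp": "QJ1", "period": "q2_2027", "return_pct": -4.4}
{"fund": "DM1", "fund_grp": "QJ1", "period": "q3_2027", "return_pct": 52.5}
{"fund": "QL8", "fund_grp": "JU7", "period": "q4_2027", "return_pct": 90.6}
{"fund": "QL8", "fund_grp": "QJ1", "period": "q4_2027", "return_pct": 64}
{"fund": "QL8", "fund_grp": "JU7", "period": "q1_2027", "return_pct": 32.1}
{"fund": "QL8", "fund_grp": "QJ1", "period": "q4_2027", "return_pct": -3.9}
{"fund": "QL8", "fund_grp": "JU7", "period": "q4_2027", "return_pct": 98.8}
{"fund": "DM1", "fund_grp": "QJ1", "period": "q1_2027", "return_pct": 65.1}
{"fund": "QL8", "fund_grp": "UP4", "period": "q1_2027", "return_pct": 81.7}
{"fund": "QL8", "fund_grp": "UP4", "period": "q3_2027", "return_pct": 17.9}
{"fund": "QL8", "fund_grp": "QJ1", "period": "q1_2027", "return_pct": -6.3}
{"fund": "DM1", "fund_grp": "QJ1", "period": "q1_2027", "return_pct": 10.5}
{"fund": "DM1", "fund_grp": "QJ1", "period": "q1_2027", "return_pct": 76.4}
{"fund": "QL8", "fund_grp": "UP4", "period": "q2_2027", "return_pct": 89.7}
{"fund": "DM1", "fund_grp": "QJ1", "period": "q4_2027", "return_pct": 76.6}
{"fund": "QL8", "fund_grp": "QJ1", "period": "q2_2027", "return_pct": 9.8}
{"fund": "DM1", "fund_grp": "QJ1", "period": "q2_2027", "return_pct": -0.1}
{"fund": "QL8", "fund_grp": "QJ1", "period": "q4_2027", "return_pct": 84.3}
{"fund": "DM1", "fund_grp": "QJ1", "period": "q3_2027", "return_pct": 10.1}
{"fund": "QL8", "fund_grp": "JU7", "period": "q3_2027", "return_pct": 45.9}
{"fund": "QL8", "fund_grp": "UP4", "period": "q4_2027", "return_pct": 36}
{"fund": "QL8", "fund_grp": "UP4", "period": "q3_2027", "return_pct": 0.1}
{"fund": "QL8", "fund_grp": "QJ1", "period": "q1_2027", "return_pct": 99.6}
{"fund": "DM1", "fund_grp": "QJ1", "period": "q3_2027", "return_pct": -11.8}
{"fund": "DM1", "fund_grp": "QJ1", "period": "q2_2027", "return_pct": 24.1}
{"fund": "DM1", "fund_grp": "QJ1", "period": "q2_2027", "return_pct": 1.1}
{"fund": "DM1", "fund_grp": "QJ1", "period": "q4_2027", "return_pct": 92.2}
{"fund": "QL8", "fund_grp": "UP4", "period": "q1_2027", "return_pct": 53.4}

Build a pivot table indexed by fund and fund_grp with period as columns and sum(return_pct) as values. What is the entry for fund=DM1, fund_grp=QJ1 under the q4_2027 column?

Rows with fund=DM1, fund_grp=QJ1 and period=q4_2027: return_pct values are 92.4, -13.7, 96.1, 76.6, 92.2.
92.4 + -13.7 + 96.1 + 76.6 + 92.2 = 343.6.

343.6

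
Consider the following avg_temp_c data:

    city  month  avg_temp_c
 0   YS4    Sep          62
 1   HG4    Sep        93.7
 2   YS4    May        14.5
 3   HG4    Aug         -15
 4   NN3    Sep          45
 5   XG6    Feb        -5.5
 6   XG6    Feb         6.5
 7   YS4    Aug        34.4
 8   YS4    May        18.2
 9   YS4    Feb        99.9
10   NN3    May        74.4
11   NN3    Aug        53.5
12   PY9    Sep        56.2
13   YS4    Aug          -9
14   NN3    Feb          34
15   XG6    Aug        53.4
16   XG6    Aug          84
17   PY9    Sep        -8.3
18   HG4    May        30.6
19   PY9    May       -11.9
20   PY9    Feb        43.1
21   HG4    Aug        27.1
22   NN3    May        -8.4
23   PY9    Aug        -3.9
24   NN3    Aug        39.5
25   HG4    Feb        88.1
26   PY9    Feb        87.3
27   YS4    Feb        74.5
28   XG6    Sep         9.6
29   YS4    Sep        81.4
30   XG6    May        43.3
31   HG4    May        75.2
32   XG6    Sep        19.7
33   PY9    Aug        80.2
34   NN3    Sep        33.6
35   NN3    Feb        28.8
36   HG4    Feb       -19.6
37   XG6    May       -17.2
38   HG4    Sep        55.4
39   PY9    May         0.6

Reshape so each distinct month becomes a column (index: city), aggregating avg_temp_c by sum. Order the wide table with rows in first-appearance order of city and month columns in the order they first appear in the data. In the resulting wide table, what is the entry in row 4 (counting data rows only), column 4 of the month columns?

1

With rows in first-appearance order of city, row 4 is city=XG6. month columns in first-appearance order: Sep, May, Aug, Feb; column 4 is Feb.
Long rows with city=XG6, month=Feb: -5.5 + 6.5 = 1.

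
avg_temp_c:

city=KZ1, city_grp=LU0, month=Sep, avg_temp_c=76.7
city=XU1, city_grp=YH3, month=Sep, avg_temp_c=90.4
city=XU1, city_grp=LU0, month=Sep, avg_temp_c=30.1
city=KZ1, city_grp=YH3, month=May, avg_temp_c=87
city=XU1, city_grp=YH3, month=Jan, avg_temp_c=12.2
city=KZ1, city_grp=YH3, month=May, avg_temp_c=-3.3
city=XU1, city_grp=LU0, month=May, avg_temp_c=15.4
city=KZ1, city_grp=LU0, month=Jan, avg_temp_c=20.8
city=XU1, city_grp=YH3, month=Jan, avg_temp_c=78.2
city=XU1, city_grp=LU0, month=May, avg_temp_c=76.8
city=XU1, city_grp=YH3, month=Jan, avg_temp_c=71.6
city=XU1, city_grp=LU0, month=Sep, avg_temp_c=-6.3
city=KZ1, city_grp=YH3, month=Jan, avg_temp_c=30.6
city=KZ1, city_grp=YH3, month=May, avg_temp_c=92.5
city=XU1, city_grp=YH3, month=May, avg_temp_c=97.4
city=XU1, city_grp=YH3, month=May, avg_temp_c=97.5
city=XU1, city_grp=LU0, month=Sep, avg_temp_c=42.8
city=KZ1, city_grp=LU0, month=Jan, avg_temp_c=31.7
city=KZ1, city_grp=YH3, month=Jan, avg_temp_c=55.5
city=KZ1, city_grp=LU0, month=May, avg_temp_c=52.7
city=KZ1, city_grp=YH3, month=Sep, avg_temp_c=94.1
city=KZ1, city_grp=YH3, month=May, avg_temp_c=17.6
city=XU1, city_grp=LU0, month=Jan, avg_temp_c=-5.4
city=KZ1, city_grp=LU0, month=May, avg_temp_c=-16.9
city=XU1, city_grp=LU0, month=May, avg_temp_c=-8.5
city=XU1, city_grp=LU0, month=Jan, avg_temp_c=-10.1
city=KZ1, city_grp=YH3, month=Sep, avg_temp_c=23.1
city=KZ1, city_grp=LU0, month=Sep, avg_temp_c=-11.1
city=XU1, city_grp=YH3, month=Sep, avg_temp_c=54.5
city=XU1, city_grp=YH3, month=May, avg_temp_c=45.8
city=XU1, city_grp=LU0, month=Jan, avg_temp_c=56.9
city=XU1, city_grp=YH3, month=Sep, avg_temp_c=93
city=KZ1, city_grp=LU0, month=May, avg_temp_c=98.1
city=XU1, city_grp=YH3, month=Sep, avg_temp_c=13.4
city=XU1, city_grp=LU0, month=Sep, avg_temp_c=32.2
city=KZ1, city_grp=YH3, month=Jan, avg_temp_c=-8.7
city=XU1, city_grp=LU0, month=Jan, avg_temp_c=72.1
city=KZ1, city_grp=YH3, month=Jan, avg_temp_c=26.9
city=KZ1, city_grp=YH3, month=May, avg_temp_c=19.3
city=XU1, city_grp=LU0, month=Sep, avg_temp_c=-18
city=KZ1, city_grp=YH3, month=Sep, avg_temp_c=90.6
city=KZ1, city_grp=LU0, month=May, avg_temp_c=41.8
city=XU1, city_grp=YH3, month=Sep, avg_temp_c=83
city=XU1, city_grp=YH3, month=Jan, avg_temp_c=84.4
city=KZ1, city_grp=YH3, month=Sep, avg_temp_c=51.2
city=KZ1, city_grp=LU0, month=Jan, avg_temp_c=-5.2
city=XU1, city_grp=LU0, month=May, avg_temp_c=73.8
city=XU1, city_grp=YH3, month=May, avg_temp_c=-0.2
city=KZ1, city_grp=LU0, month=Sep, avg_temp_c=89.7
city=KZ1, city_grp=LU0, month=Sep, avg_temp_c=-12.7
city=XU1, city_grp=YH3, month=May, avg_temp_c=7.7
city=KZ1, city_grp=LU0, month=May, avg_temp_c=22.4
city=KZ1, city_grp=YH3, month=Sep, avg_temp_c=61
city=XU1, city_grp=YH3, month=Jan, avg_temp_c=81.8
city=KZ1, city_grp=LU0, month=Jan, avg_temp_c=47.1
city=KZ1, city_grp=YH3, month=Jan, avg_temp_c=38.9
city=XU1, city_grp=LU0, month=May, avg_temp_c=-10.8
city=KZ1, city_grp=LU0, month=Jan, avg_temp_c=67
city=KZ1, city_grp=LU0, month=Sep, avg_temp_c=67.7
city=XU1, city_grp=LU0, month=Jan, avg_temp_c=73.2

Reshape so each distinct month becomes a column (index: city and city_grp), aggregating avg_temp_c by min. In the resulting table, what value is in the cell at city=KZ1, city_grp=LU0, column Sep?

Rows with city=KZ1, city_grp=LU0 and month=Sep: avg_temp_c values are 76.7, -11.1, 89.7, -12.7, 67.7.
min(76.7, -11.1, 89.7, -12.7, 67.7) = -12.7.

-12.7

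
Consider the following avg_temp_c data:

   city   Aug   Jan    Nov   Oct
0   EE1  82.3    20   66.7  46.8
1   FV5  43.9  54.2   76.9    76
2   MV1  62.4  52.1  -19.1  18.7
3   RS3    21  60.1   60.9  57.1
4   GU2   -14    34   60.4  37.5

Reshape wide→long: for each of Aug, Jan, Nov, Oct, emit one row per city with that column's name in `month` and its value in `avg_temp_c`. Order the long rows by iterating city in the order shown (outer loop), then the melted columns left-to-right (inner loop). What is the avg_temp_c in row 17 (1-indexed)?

20 rows total (5 × 4). Row 17: index ⌊(17-1)/4⌋ = 4 into city → GU2; (17-1) mod 4 = 0 into the melted columns → Aug.
So row 17 is (GU2, Aug, -14); avg_temp_c = -14.

-14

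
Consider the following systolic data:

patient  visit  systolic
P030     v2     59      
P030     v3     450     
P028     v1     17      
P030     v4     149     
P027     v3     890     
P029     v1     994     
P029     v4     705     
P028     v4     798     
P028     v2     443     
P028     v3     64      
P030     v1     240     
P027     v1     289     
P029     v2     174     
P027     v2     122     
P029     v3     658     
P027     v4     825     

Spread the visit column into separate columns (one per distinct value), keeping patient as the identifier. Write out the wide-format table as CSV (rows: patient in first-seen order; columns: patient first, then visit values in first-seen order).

Columns: patient plus the 4 distinct visit values (v2, v3, v1, v4).
For example, row P030 column v2 takes systolic=59 from the long row (P030, v2).

patient,v2,v3,v1,v4
P030,59,450,240,149
P028,443,64,17,798
P027,122,890,289,825
P029,174,658,994,705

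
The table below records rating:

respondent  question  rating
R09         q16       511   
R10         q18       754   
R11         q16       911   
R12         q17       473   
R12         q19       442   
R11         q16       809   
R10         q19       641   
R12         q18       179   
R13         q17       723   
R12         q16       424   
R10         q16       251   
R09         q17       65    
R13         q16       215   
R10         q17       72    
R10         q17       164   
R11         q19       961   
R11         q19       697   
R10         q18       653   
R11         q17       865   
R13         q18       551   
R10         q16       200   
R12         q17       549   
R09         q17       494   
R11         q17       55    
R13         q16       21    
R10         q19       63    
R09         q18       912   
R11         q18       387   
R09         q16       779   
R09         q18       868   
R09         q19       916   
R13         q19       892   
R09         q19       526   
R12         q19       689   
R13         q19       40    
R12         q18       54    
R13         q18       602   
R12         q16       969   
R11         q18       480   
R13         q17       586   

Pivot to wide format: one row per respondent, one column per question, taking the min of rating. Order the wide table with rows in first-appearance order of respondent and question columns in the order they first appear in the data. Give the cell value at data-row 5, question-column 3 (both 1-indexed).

586

With rows in first-appearance order of respondent, row 5 is respondent=R13. question columns in first-appearance order: q16, q18, q17, q19; column 3 is q17.
Long rows with respondent=R13, question=q17: min(723, 586) = 586.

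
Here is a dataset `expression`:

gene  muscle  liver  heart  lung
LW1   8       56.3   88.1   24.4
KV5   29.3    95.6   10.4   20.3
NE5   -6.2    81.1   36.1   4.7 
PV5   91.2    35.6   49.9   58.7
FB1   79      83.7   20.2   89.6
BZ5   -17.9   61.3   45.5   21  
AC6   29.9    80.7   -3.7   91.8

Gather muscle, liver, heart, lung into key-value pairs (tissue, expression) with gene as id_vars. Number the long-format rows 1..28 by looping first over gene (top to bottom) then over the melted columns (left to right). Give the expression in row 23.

45.5

28 rows total (7 × 4). Row 23: index ⌊(23-1)/4⌋ = 5 into gene → BZ5; (23-1) mod 4 = 2 into the melted columns → heart.
So row 23 is (BZ5, heart, 45.5); expression = 45.5.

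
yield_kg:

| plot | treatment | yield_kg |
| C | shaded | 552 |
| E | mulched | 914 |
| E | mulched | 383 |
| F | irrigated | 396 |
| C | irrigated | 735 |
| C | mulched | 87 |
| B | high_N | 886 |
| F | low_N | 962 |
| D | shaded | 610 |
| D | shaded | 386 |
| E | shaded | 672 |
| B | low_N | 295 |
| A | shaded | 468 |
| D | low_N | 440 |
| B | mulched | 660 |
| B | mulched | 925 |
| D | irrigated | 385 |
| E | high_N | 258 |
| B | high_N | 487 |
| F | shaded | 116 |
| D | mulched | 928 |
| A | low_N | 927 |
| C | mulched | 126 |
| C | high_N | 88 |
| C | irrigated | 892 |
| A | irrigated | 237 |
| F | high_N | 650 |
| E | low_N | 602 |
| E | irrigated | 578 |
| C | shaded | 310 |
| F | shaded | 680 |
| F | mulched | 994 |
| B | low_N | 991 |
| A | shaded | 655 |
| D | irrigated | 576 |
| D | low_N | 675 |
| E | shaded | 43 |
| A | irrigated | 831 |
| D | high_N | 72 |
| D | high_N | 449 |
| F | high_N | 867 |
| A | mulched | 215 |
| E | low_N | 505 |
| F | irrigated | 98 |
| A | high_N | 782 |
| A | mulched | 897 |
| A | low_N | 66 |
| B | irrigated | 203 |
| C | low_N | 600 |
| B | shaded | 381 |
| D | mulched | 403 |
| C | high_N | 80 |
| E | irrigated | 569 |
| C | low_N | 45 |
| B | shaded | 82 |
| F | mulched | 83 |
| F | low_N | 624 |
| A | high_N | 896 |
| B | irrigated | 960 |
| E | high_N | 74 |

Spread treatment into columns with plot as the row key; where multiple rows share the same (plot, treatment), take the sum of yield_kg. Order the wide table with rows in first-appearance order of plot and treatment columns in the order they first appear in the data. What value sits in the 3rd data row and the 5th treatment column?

With rows in first-appearance order of plot, row 3 is plot=F. treatment columns in first-appearance order: shaded, mulched, irrigated, high_N, low_N; column 5 is low_N.
Long rows with plot=F, treatment=low_N: 962 + 624 = 1586.

1586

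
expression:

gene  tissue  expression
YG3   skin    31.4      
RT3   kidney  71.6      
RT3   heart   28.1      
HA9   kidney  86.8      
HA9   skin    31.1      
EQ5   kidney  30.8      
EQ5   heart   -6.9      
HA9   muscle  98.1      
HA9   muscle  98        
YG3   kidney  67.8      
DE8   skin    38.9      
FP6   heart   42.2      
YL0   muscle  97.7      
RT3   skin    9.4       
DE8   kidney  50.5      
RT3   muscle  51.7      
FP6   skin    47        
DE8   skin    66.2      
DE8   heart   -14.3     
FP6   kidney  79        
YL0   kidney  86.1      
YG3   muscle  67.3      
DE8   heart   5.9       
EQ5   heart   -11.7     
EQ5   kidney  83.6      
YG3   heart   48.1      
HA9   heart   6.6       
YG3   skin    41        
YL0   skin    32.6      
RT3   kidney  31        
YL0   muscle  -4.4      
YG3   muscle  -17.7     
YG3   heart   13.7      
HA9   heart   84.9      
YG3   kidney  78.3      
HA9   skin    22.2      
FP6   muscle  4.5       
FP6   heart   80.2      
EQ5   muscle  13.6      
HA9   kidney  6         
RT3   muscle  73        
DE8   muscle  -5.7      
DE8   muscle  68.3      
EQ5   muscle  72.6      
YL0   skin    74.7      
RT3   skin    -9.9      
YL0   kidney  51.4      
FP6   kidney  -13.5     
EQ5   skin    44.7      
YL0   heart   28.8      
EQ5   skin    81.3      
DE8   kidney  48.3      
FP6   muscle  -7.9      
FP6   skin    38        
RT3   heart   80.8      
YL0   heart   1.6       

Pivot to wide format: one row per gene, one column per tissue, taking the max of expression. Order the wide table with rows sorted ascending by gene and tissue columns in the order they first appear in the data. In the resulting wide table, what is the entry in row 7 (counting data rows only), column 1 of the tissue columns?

74.7

With rows sorted ascending by gene, row 7 is gene=YL0. tissue columns in first-appearance order: skin, kidney, heart, muscle; column 1 is skin.
Long rows with gene=YL0, tissue=skin: max(32.6, 74.7) = 74.7.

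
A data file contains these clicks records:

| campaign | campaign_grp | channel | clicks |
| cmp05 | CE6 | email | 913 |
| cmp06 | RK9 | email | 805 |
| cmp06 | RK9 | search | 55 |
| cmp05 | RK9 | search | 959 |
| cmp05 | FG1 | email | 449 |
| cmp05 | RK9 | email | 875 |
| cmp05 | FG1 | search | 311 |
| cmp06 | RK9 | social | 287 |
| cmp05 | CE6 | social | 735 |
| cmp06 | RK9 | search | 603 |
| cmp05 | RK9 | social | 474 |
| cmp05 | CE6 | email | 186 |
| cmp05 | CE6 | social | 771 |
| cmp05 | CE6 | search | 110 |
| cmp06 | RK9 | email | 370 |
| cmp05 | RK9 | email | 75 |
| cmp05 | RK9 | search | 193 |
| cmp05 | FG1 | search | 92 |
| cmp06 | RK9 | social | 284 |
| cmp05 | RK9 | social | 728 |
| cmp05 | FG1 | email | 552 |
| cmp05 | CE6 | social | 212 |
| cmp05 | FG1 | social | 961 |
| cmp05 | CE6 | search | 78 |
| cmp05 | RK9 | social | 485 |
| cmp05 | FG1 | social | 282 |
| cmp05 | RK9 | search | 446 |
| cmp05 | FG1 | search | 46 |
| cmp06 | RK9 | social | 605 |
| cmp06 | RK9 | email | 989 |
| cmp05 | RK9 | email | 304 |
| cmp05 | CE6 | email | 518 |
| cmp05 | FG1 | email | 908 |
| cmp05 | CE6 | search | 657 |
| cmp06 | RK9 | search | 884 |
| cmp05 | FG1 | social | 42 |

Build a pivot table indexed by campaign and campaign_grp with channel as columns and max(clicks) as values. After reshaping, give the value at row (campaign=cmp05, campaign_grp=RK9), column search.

959

Rows with campaign=cmp05, campaign_grp=RK9 and channel=search: clicks values are 959, 193, 446.
max(959, 193, 446) = 959.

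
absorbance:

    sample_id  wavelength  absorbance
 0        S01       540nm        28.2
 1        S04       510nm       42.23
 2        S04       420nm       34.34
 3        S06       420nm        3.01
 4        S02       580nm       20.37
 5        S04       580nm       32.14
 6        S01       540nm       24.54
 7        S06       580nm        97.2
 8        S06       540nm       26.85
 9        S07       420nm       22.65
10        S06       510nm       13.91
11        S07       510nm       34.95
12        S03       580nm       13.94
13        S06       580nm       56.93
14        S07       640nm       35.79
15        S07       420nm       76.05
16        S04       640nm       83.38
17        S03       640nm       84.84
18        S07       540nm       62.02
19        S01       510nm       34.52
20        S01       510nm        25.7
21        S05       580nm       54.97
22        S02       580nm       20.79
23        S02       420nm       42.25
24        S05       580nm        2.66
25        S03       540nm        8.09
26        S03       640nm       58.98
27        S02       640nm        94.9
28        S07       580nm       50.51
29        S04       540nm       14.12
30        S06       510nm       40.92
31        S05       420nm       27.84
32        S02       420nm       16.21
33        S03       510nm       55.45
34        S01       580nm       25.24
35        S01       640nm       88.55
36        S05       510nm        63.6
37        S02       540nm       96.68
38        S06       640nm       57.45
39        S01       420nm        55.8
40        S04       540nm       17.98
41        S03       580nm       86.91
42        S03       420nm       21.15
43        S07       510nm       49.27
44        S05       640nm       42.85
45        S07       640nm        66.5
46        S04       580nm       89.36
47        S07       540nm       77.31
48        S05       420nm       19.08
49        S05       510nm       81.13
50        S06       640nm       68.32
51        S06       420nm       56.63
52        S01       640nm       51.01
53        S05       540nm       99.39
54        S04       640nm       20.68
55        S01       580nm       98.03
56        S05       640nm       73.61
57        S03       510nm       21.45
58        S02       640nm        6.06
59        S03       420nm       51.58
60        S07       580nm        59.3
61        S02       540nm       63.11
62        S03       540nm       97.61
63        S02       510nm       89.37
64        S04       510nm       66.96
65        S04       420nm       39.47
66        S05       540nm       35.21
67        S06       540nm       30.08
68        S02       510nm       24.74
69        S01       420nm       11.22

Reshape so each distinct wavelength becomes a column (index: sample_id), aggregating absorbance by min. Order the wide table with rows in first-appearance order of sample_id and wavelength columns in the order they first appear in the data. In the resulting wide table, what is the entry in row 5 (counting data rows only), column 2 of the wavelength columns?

34.95

With rows in first-appearance order of sample_id, row 5 is sample_id=S07. wavelength columns in first-appearance order: 540nm, 510nm, 420nm, 580nm, 640nm; column 2 is 510nm.
Long rows with sample_id=S07, wavelength=510nm: min(34.95, 49.27) = 34.95.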